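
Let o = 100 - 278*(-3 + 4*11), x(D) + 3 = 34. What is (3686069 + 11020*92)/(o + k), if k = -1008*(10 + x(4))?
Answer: -4699909/52626 ≈ -89.308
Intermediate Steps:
x(D) = 31 (x(D) = -3 + 34 = 31)
k = -41328 (k = -1008*(10 + 31) = -1008*41 = -41328)
o = -11298 (o = 100 - 278*(-3 + 44) = 100 - 278*41 = 100 - 11398 = -11298)
(3686069 + 11020*92)/(o + k) = (3686069 + 11020*92)/(-11298 - 41328) = (3686069 + 1013840)/(-52626) = 4699909*(-1/52626) = -4699909/52626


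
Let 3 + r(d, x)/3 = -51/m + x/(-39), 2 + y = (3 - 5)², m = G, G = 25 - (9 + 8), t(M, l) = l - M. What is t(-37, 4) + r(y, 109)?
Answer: 467/104 ≈ 4.4904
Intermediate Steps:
G = 8 (G = 25 - 1*17 = 25 - 17 = 8)
m = 8
y = 2 (y = -2 + (3 - 5)² = -2 + (-2)² = -2 + 4 = 2)
r(d, x) = -225/8 - x/13 (r(d, x) = -9 + 3*(-51/8 + x/(-39)) = -9 + 3*(-51*⅛ + x*(-1/39)) = -9 + 3*(-51/8 - x/39) = -9 + (-153/8 - x/13) = -225/8 - x/13)
t(-37, 4) + r(y, 109) = (4 - 1*(-37)) + (-225/8 - 1/13*109) = (4 + 37) + (-225/8 - 109/13) = 41 - 3797/104 = 467/104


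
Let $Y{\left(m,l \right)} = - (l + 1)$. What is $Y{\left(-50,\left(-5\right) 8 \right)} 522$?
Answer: $20358$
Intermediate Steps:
$Y{\left(m,l \right)} = -1 - l$ ($Y{\left(m,l \right)} = - (1 + l) = -1 - l$)
$Y{\left(-50,\left(-5\right) 8 \right)} 522 = \left(-1 - \left(-5\right) 8\right) 522 = \left(-1 - -40\right) 522 = \left(-1 + 40\right) 522 = 39 \cdot 522 = 20358$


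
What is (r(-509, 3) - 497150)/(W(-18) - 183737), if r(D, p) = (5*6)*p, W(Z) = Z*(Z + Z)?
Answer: 497060/183089 ≈ 2.7149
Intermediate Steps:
W(Z) = 2*Z² (W(Z) = Z*(2*Z) = 2*Z²)
r(D, p) = 30*p
(r(-509, 3) - 497150)/(W(-18) - 183737) = (30*3 - 497150)/(2*(-18)² - 183737) = (90 - 497150)/(2*324 - 183737) = -497060/(648 - 183737) = -497060/(-183089) = -497060*(-1/183089) = 497060/183089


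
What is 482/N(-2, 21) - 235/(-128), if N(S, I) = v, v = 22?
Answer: 33433/1408 ≈ 23.745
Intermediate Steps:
N(S, I) = 22
482/N(-2, 21) - 235/(-128) = 482/22 - 235/(-128) = 482*(1/22) - 235*(-1/128) = 241/11 + 235/128 = 33433/1408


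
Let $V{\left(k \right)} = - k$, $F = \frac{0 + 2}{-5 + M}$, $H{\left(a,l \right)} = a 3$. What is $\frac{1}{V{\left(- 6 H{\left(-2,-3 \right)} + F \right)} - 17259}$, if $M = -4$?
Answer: $- \frac{9}{155653} \approx -5.7821 \cdot 10^{-5}$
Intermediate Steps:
$H{\left(a,l \right)} = 3 a$
$F = - \frac{2}{9}$ ($F = \frac{0 + 2}{-5 - 4} = \frac{2}{-9} = 2 \left(- \frac{1}{9}\right) = - \frac{2}{9} \approx -0.22222$)
$\frac{1}{V{\left(- 6 H{\left(-2,-3 \right)} + F \right)} - 17259} = \frac{1}{- (- 6 \cdot 3 \left(-2\right) - \frac{2}{9}) - 17259} = \frac{1}{- (\left(-6\right) \left(-6\right) - \frac{2}{9}) - 17259} = \frac{1}{- (36 - \frac{2}{9}) - 17259} = \frac{1}{\left(-1\right) \frac{322}{9} - 17259} = \frac{1}{- \frac{322}{9} - 17259} = \frac{1}{- \frac{155653}{9}} = - \frac{9}{155653}$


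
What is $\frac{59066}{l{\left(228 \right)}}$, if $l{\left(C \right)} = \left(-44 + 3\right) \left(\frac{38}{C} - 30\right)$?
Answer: $\frac{354396}{7339} \approx 48.289$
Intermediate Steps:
$l{\left(C \right)} = 1230 - \frac{1558}{C}$ ($l{\left(C \right)} = - 41 \left(-30 + \frac{38}{C}\right) = 1230 - \frac{1558}{C}$)
$\frac{59066}{l{\left(228 \right)}} = \frac{59066}{1230 - \frac{1558}{228}} = \frac{59066}{1230 - \frac{41}{6}} = \frac{59066}{\frac{7339}{6}} = 59066 \cdot \frac{6}{7339} = \frac{354396}{7339}$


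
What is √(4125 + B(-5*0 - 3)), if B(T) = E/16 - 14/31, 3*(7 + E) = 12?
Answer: √63416173/124 ≈ 64.221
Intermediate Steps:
E = -3 (E = -7 + (⅓)*12 = -7 + 4 = -3)
B(T) = -317/496 (B(T) = -3/16 - 14/31 = -317/496)
√(4125 + B(-5*0 - 3)) = √(4125 - 317/496) = √(2045683/496) = √63416173/124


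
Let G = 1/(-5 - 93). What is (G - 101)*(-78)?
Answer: 386061/49 ≈ 7878.8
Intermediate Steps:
G = -1/98 (G = 1/(-98) = -1/98 ≈ -0.010204)
(G - 101)*(-78) = (-1/98 - 101)*(-78) = -9899/98*(-78) = 386061/49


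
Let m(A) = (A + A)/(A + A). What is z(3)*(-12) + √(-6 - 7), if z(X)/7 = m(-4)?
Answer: -84 + I*√13 ≈ -84.0 + 3.6056*I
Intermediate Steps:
m(A) = 1 (m(A) = (2*A)/((2*A)) = (2*A)*(1/(2*A)) = 1)
z(X) = 7 (z(X) = 7*1 = 7)
z(3)*(-12) + √(-6 - 7) = 7*(-12) + √(-6 - 7) = -84 + √(-13) = -84 + I*√13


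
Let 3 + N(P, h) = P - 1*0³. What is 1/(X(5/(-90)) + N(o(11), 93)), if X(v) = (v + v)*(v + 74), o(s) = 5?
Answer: -162/1007 ≈ -0.16087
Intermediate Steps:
N(P, h) = -3 + P (N(P, h) = -3 + (P - 1*0³) = -3 + (P - 1*0) = -3 + (P + 0) = -3 + P)
X(v) = 2*v*(74 + v) (X(v) = (2*v)*(74 + v) = 2*v*(74 + v))
1/(X(5/(-90)) + N(o(11), 93)) = 1/(2*(5/(-90))*(74 + 5/(-90)) + (-3 + 5)) = 1/(2*(5*(-1/90))*(74 + 5*(-1/90)) + 2) = 1/(2*(-1/18)*(74 - 1/18) + 2) = 1/(2*(-1/18)*(1331/18) + 2) = 1/(-1331/162 + 2) = 1/(-1007/162) = -162/1007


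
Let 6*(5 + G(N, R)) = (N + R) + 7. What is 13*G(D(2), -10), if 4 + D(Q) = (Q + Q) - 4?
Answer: -481/6 ≈ -80.167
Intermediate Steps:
D(Q) = -8 + 2*Q (D(Q) = -4 + ((Q + Q) - 4) = -4 + (2*Q - 4) = -4 + (-4 + 2*Q) = -8 + 2*Q)
G(N, R) = -23/6 + N/6 + R/6 (G(N, R) = -5 + ((N + R) + 7)/6 = -5 + (7 + N + R)/6 = -5 + (7/6 + N/6 + R/6) = -23/6 + N/6 + R/6)
13*G(D(2), -10) = 13*(-23/6 + (-8 + 2*2)/6 + (⅙)*(-10)) = 13*(-23/6 + (-8 + 4)/6 - 5/3) = 13*(-23/6 + (⅙)*(-4) - 5/3) = 13*(-23/6 - ⅔ - 5/3) = 13*(-37/6) = -481/6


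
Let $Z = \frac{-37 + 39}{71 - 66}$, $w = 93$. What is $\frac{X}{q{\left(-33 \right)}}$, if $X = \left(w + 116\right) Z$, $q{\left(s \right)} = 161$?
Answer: $\frac{418}{805} \approx 0.51925$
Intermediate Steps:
$Z = \frac{2}{5} \approx 0.4$
$X = \frac{418}{5}$ ($X = \left(93 + 116\right) \frac{2}{5} = 209 \cdot \frac{2}{5} = \frac{418}{5} \approx 83.6$)
$\frac{X}{q{\left(-33 \right)}} = \frac{418}{5 \cdot 161} = \frac{418}{5} \cdot \frac{1}{161} = \frac{418}{805}$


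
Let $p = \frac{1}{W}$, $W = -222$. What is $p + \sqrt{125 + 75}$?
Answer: $- \frac{1}{222} + 10 \sqrt{2} \approx 14.138$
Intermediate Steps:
$p = - \frac{1}{222}$ ($p = \frac{1}{-222} = - \frac{1}{222} \approx -0.0045045$)
$p + \sqrt{125 + 75} = - \frac{1}{222} + \sqrt{125 + 75} = - \frac{1}{222} + \sqrt{200} = - \frac{1}{222} + 10 \sqrt{2}$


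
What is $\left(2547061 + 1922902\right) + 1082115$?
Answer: $5552078$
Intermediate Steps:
$\left(2547061 + 1922902\right) + 1082115 = 4469963 + 1082115 = 5552078$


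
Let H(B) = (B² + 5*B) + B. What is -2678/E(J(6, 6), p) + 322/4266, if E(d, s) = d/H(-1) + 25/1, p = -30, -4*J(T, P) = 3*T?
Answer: -57080041/552447 ≈ -103.32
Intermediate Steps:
H(B) = B² + 6*B
J(T, P) = -3*T/4
E(d, s) = 25 - d/5 (E(d, s) = d/((-(6 - 1))) + 25/1 = d/((-1*5)) + 25*1 = d/(-5) + 25 = d*(-⅕) + 25 = -d/5 + 25 = 25 - d/5)
-2678/E(J(6, 6), p) + 322/4266 = -2678/(25 - (-3)*6/20) + 322/4266 = -2678/(25 - ⅕*(-9/2)) + 322*(1/4266) = -2678/(25 + 9/10) + 161/2133 = -2678/259/10 + 161/2133 = -2678*10/259 + 161/2133 = -26780/259 + 161/2133 = -57080041/552447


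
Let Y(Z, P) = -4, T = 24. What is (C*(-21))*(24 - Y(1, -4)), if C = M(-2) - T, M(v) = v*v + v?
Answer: 12936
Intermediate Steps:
M(v) = v + v**2 (M(v) = v**2 + v = v + v**2)
C = -22 (C = -2*(1 - 2) - 1*24 = -2*(-1) - 24 = 2 - 24 = -22)
(C*(-21))*(24 - Y(1, -4)) = (-22*(-21))*(24 - 1*(-4)) = 462*(24 + 4) = 462*28 = 12936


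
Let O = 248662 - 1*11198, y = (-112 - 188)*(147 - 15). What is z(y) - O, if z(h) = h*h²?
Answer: -62099136237464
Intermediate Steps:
y = -39600 (y = -300*132 = -39600)
z(h) = h³
O = 237464 (O = 248662 - 11198 = 237464)
z(y) - O = (-39600)³ - 1*237464 = -62099136000000 - 237464 = -62099136237464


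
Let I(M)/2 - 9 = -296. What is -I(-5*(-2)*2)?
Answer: 574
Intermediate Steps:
I(M) = -574 (I(M) = 18 + 2*(-296) = 18 - 592 = -574)
-I(-5*(-2)*2) = -1*(-574) = 574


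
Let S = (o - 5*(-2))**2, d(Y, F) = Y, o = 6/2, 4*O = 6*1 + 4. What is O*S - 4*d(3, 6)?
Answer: 821/2 ≈ 410.50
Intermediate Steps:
O = 5/2 (O = (6*1 + 4)/4 = (6 + 4)/4 = (1/4)*10 = 5/2 ≈ 2.5000)
o = 3 (o = 6*(1/2) = 3)
S = 169 (S = (3 - 5*(-2))**2 = (3 + 10)**2 = 13**2 = 169)
O*S - 4*d(3, 6) = (5/2)*169 - 4*3 = 845/2 - 12 = 821/2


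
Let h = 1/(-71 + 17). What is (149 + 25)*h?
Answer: -29/9 ≈ -3.2222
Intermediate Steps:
h = -1/54 (h = 1/(-54) = -1/54 ≈ -0.018519)
(149 + 25)*h = (149 + 25)*(-1/54) = 174*(-1/54) = -29/9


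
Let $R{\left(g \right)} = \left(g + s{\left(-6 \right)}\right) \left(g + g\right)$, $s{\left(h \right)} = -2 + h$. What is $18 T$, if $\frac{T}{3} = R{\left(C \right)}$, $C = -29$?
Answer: $115884$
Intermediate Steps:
$R{\left(g \right)} = 2 g \left(-8 + g\right)$ ($R{\left(g \right)} = \left(g - 8\right) \left(g + g\right) = \left(g - 8\right) 2 g = \left(-8 + g\right) 2 g = 2 g \left(-8 + g\right)$)
$T = 6438$ ($T = 3 \cdot 2 \left(-29\right) \left(-8 - 29\right) = 3 \cdot 2 \left(-29\right) \left(-37\right) = 3 \cdot 2146 = 6438$)
$18 T = 18 \cdot 6438 = 115884$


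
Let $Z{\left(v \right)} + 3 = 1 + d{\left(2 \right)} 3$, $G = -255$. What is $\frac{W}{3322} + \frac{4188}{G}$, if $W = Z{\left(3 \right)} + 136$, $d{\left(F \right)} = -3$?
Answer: $- \frac{4626887}{282370} \approx -16.386$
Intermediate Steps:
$Z{\left(v \right)} = -11$ ($Z{\left(v \right)} = -3 + \left(1 - 9\right) = -3 - 8 = -11$)
$W = 125$ ($W = -11 + 136 = 125$)
$\frac{W}{3322} + \frac{4188}{G} = \frac{125}{3322} + \frac{4188}{-255} = 125 \cdot \frac{1}{3322} + 4188 \left(- \frac{1}{255}\right) = \frac{125}{3322} - \frac{1396}{85} = - \frac{4626887}{282370}$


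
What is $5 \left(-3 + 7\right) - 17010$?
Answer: $-16990$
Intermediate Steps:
$5 \left(-3 + 7\right) - 17010 = 5 \cdot 4 - 17010 = 20 - 17010 = -16990$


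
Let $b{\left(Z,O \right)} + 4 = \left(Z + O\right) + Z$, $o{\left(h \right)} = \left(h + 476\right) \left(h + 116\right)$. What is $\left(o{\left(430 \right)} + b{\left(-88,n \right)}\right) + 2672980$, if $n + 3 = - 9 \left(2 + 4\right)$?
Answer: $3167419$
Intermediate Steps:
$n = -57$ ($n = -3 - 9 \left(2 + 4\right) = -3 - 54 = -57$)
$o{\left(h \right)} = \left(116 + h\right) \left(476 + h\right)$ ($o{\left(h \right)} = \left(476 + h\right) \left(116 + h\right) = \left(116 + h\right) \left(476 + h\right)$)
$b{\left(Z,O \right)} = -4 + O + 2 Z$ ($b{\left(Z,O \right)} = -4 + \left(\left(Z + O\right) + Z\right) = -4 + \left(\left(O + Z\right) + Z\right) = -4 + \left(O + 2 Z\right) = -4 + O + 2 Z$)
$\left(o{\left(430 \right)} + b{\left(-88,n \right)}\right) + 2672980 = \left(\left(55216 + 430^{2} + 592 \cdot 430\right) - 237\right) + 2672980 = \left(\left(55216 + 184900 + 254560\right) - 237\right) + 2672980 = \left(494676 - 237\right) + 2672980 = 494439 + 2672980 = 3167419$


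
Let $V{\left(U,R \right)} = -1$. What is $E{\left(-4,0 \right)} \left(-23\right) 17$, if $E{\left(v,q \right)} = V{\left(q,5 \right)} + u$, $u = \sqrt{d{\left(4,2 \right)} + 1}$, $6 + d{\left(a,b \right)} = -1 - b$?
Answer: $391 - 782 i \sqrt{2} \approx 391.0 - 1105.9 i$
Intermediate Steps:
$d{\left(a,b \right)} = -7 - b$ ($d{\left(a,b \right)} = -6 - \left(1 + b\right) = -7 - b$)
$u = 2 i \sqrt{2}$ ($u = \sqrt{\left(-7 - 2\right) + 1} = \sqrt{-9 + 1} = \sqrt{-8} = 2 i \sqrt{2} \approx 2.8284 i$)
$E{\left(v,q \right)} = -1 + 2 i \sqrt{2}$
$E{\left(-4,0 \right)} \left(-23\right) 17 = \left(-1 + 2 i \sqrt{2}\right) \left(-23\right) 17 = \left(23 - 46 i \sqrt{2}\right) 17 = 391 - 782 i \sqrt{2}$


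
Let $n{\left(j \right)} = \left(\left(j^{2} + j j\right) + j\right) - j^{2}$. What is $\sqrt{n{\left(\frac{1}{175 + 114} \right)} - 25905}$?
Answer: $\frac{i \sqrt{2163611215}}{289} \approx 160.95 i$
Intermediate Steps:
$n{\left(j \right)} = j + j^{2}$ ($n{\left(j \right)} = \left(\left(j^{2} + j^{2}\right) + j\right) - j^{2} = \left(2 j^{2} + j\right) - j^{2} = \left(j + 2 j^{2}\right) - j^{2} = j + j^{2}$)
$\sqrt{n{\left(\frac{1}{175 + 114} \right)} - 25905} = \sqrt{\frac{1 + \frac{1}{175 + 114}}{175 + 114} - 25905} = \sqrt{\frac{1 + \frac{1}{289}}{289} - 25905} = \sqrt{\frac{1}{289} \cdot \frac{290}{289} - 25905} = \sqrt{\frac{290}{83521} - 25905} = \sqrt{- \frac{2163611215}{83521}} = \frac{i \sqrt{2163611215}}{289}$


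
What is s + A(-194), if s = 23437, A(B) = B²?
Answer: 61073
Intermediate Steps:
s + A(-194) = 23437 + (-194)² = 23437 + 37636 = 61073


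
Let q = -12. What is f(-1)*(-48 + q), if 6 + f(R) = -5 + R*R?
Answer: 600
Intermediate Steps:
f(R) = -11 + R**2 (f(R) = -6 + (-5 + R*R) = -6 + (-5 + R**2) = -11 + R**2)
f(-1)*(-48 + q) = (-11 + (-1)**2)*(-48 - 12) = (-11 + 1)*(-60) = -10*(-60) = 600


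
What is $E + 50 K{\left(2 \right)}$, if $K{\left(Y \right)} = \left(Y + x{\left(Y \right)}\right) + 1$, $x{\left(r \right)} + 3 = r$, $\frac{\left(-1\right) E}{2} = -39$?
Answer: $178$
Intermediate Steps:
$E = 78$ ($E = \left(-2\right) \left(-39\right) = 78$)
$x{\left(r \right)} = -3 + r$
$K{\left(Y \right)} = -2 + 2 Y$ ($K{\left(Y \right)} = \left(Y + \left(-3 + Y\right)\right) + 1 = \left(-3 + 2 Y\right) + 1 = -2 + 2 Y$)
$E + 50 K{\left(2 \right)} = 78 + 50 \left(-2 + 2 \cdot 2\right) = 78 + 50 \left(-2 + 4\right) = 78 + 50 \cdot 2 = 78 + 100 = 178$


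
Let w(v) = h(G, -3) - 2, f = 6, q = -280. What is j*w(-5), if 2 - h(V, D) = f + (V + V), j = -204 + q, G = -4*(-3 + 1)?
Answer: 10648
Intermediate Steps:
G = 8 (G = -4*(-2) = 8)
j = -484 (j = -204 - 280 = -484)
h(V, D) = -4 - 2*V (h(V, D) = 2 - (6 + (V + V)) = 2 - (6 + 2*V) = 2 + (-6 - 2*V) = -4 - 2*V)
w(v) = -22 (w(v) = (-4 - 2*8) - 2 = (-4 - 16) - 2 = -20 - 2 = -22)
j*w(-5) = -484*(-22) = 10648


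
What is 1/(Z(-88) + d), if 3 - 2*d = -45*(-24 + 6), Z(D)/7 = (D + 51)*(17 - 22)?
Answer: 2/1783 ≈ 0.0011217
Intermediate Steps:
Z(D) = -1785 - 35*D (Z(D) = 7*((D + 51)*(17 - 22)) = 7*((51 + D)*(-5)) = 7*(-255 - 5*D) = -1785 - 35*D)
d = -807/2 (d = 3/2 - (-45)*(-24 + 6)/2 = 3/2 - (-45)*(-18)/2 = 3/2 - ½*810 = 3/2 - 405 = -807/2 ≈ -403.50)
1/(Z(-88) + d) = 1/((-1785 - 35*(-88)) - 807/2) = 1/((-1785 + 3080) - 807/2) = 1/(1295 - 807/2) = 1/(1783/2) = 2/1783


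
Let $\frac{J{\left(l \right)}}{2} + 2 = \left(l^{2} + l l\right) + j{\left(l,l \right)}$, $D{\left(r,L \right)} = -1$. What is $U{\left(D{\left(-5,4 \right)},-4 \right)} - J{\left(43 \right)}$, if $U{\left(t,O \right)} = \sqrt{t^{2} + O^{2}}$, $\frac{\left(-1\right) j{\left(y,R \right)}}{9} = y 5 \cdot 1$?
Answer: $-3522 + \sqrt{17} \approx -3517.9$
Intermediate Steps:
$j{\left(y,R \right)} = - 45 y$ ($j{\left(y,R \right)} = - 9 y 5 \cdot 1 = - 9 \cdot 5 y 1 = - 9 \cdot 5 y = - 45 y$)
$J{\left(l \right)} = -4 - 90 l + 4 l^{2}$ ($J{\left(l \right)} = -4 + 2 \left(\left(l^{2} + l l\right) - 45 l\right) = -4 + 2 \left(\left(l^{2} + l^{2}\right) - 45 l\right) = -4 + 2 \left(2 l^{2} - 45 l\right) = -4 + 2 \left(- 45 l + 2 l^{2}\right) = -4 + \left(- 90 l + 4 l^{2}\right) = -4 - 90 l + 4 l^{2}$)
$U{\left(t,O \right)} = \sqrt{O^{2} + t^{2}}$
$U{\left(D{\left(-5,4 \right)},-4 \right)} - J{\left(43 \right)} = \sqrt{\left(-4\right)^{2} + \left(-1\right)^{2}} - \left(-4 - 3870 + 4 \cdot 43^{2}\right) = \sqrt{16 + 1} - \left(-4 - 3870 + 4 \cdot 1849\right) = \sqrt{17} - \left(-4 - 3870 + 7396\right) = \sqrt{17} - 3522 = -3522 + \sqrt{17}$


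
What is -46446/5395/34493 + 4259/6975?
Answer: 158446444103/259595180325 ≈ 0.61036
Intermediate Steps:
-46446/5395/34493 + 4259/6975 = -46446*1/5395*(1/34493) + 4259*(1/6975) = -46446/5395*1/34493 + 4259/6975 = -46446/186089735 + 4259/6975 = 158446444103/259595180325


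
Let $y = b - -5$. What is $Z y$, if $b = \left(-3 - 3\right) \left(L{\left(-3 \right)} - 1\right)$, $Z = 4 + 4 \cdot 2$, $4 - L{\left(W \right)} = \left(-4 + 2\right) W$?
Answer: $276$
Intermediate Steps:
$L{\left(W \right)} = 4 + 2 W$ ($L{\left(W \right)} = 4 - \left(-4 + 2\right) W = 4 - - 2 W = 4 + 2 W$)
$Z = 12$ ($Z = 4 + 8 = 12$)
$b = 18$ ($b = \left(-3 - 3\right) \left(\left(4 + 2 \left(-3\right)\right) - 1\right) = - 6 \left(\left(4 - 6\right) - 1\right) = - 6 \left(-2 - 1\right) = \left(-6\right) \left(-3\right) = 18$)
$y = 23$ ($y = 18 - -5 = 18 + 5 = 23$)
$Z y = 12 \cdot 23 = 276$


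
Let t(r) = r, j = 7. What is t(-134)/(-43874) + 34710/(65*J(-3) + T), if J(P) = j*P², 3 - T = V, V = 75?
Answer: 253900937/29417517 ≈ 8.6310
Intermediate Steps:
T = -72 (T = 3 - 1*75 = 3 - 75 = -72)
J(P) = 7*P²
t(-134)/(-43874) + 34710/(65*J(-3) + T) = -134/(-43874) + 34710/(65*(7*(-3)²) - 72) = -134*(-1/43874) + 34710/(65*(7*9) - 72) = 67/21937 + 34710/(65*63 - 72) = 67/21937 + 34710/(4095 - 72) = 67/21937 + 34710/4023 = 67/21937 + 34710*(1/4023) = 67/21937 + 11570/1341 = 253900937/29417517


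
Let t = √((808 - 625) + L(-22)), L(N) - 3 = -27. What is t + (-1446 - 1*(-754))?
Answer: -692 + √159 ≈ -679.39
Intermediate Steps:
L(N) = -24 (L(N) = 3 - 27 = -24)
t = √159 (t = √((808 - 625) - 24) = √(183 - 24) = √159 ≈ 12.610)
t + (-1446 - 1*(-754)) = √159 + (-1446 - 1*(-754)) = √159 + (-1446 + 754) = √159 - 692 = -692 + √159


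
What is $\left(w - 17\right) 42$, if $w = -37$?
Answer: $-2268$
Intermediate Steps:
$\left(w - 17\right) 42 = \left(-37 - 17\right) 42 = \left(-54\right) 42 = -2268$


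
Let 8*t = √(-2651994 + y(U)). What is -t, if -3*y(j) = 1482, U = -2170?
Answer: -I*√663122/4 ≈ -203.58*I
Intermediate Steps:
y(j) = -494 (y(j) = -⅓*1482 = -494)
t = I*√663122/4 (t = √(-2651994 - 494)/8 = √(-2652488)/8 = (2*I*√663122)/8 = I*√663122/4 ≈ 203.58*I)
-t = -I*√663122/4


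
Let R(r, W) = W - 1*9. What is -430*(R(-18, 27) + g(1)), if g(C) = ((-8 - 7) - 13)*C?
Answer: 4300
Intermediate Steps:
R(r, W) = -9 + W (R(r, W) = W - 9 = -9 + W)
g(C) = -28*C (g(C) = (-15 - 13)*C = -28*C)
-430*(R(-18, 27) + g(1)) = -430*((-9 + 27) - 28*1) = -430*(18 - 28) = -430*(-10) = 4300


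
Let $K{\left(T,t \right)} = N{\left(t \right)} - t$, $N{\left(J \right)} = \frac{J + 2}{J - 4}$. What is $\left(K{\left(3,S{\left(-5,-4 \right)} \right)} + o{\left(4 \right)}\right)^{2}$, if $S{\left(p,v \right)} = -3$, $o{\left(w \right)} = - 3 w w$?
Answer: $\frac{98596}{49} \approx 2012.2$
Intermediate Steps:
$o{\left(w \right)} = - 3 w^{2}$
$N{\left(J \right)} = \frac{2 + J}{-4 + J}$
$K{\left(T,t \right)} = - t + \frac{2 + t}{-4 + t}$ ($K{\left(T,t \right)} = \frac{2 + t}{-4 + t} - t = - t + \frac{2 + t}{-4 + t}$)
$\left(K{\left(3,S{\left(-5,-4 \right)} \right)} + o{\left(4 \right)}\right)^{2} = \left(\frac{2 - 3 - - 3 \left(-4 - 3\right)}{-4 - 3} - 3 \cdot 4^{2}\right)^{2} = \left(\frac{2 - 3 - \left(-3\right) \left(-7\right)}{-7} - 48\right)^{2} = \left(- \frac{2 - 3 - 21}{7} - 48\right)^{2} = \left(\left(- \frac{1}{7}\right) \left(-22\right) - 48\right)^{2} = \left(\frac{22}{7} - 48\right)^{2} = \left(- \frac{314}{7}\right)^{2} = \frac{98596}{49}$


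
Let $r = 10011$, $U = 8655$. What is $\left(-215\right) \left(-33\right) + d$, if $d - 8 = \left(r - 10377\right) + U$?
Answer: $15392$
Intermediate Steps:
$d = 8297$ ($d = 8 + \left(\left(10011 - 10377\right) + 8655\right) = 8 + \left(-366 + 8655\right) = 8 + 8289 = 8297$)
$\left(-215\right) \left(-33\right) + d = \left(-215\right) \left(-33\right) + 8297 = 7095 + 8297 = 15392$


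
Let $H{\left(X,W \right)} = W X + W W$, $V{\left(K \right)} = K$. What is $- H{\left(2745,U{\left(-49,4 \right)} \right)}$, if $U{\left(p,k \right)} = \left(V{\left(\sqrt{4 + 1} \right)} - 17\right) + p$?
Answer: $176809 - 2613 \sqrt{5} \approx 1.7097 \cdot 10^{5}$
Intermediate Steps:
$U{\left(p,k \right)} = -17 + p + \sqrt{5}$ ($U{\left(p,k \right)} = \left(\sqrt{4 + 1} - 17\right) + p = \left(\sqrt{5} - 17\right) + p = \left(-17 + \sqrt{5}\right) + p = -17 + p + \sqrt{5}$)
$H{\left(X,W \right)} = W^{2} + W X$ ($H{\left(X,W \right)} = W X + W^{2} = W^{2} + W X$)
$- H{\left(2745,U{\left(-49,4 \right)} \right)} = - \left(-17 - 49 + \sqrt{5}\right) \left(\left(-17 - 49 + \sqrt{5}\right) + 2745\right) = - \left(-66 + \sqrt{5}\right) \left(\left(-66 + \sqrt{5}\right) + 2745\right) = - \left(-66 + \sqrt{5}\right) \left(2679 + \sqrt{5}\right)$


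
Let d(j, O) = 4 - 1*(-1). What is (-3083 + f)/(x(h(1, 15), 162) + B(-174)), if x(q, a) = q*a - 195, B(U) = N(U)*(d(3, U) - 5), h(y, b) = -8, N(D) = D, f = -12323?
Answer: 15406/1491 ≈ 10.333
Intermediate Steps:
d(j, O) = 5 (d(j, O) = 4 + 1 = 5)
B(U) = 0 (B(U) = U*(5 - 5) = U*0 = 0)
x(q, a) = -195 + a*q (x(q, a) = a*q - 195 = -195 + a*q)
(-3083 + f)/(x(h(1, 15), 162) + B(-174)) = (-3083 - 12323)/((-195 + 162*(-8)) + 0) = -15406/((-195 - 1296) + 0) = -15406/(-1491 + 0) = -15406/(-1491) = -15406*(-1/1491) = 15406/1491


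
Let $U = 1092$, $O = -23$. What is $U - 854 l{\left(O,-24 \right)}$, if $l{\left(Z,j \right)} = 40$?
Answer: $-33068$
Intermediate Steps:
$U - 854 l{\left(O,-24 \right)} = 1092 - 34160 = -33068$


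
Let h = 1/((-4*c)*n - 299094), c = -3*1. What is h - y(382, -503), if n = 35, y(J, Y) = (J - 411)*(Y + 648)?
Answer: 1255924169/298674 ≈ 4205.0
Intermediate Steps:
y(J, Y) = (-411 + J)*(648 + Y)
c = -3
h = -1/298674 (h = 1/(-4*(-3)*35 - 299094) = 1/(12*35 - 299094) = 1/(420 - 299094) = 1/(-298674) = -1/298674 ≈ -3.3481e-6)
h - y(382, -503) = -1/298674 - (-266328 - 411*(-503) + 648*382 + 382*(-503)) = -1/298674 - (-266328 + 206733 + 247536 - 192146) = -1/298674 - 1*(-4205) = -1/298674 + 4205 = 1255924169/298674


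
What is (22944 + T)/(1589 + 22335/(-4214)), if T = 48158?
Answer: 299623828/6673711 ≈ 44.896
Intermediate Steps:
(22944 + T)/(1589 + 22335/(-4214)) = (22944 + 48158)/(1589 + 22335/(-4214)) = 71102/(1589 + 22335*(-1/4214)) = 71102/(1589 - 22335/4214) = 71102/(6673711/4214) = 71102*(4214/6673711) = 299623828/6673711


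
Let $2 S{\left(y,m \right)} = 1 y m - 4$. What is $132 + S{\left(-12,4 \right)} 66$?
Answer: $-1584$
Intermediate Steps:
$S{\left(y,m \right)} = -2 + \frac{m y}{2}$ ($S{\left(y,m \right)} = \frac{1 y m - 4}{2} = \frac{y m - 4}{2} = \frac{m y - 4}{2} = \frac{-4 + m y}{2} = -2 + \frac{m y}{2}$)
$132 + S{\left(-12,4 \right)} 66 = 132 + \left(-2 + \frac{1}{2} \cdot 4 \left(-12\right)\right) 66 = 132 + \left(-2 - 24\right) 66 = 132 - 1716 = -1584$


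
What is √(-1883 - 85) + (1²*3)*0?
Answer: 4*I*√123 ≈ 44.362*I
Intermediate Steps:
√(-1883 - 85) + (1²*3)*0 = √(-1968) + (1*3)*0 = 4*I*√123 + 3*0 = 4*I*√123 + 0 = 4*I*√123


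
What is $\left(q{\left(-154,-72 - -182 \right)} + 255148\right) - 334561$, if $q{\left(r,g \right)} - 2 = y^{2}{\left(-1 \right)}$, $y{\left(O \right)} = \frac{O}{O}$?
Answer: $-79410$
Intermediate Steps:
$y{\left(O \right)} = 1$
$q{\left(r,g \right)} = 3$ ($q{\left(r,g \right)} = 2 + 1^{2} = 2 + 1 = 3$)
$\left(q{\left(-154,-72 - -182 \right)} + 255148\right) - 334561 = \left(3 + 255148\right) - 334561 = 255151 - 334561 = -79410$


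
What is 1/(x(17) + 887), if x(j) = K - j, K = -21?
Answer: 1/849 ≈ 0.0011779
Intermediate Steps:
x(j) = -21 - j
1/(x(17) + 887) = 1/((-21 - 1*17) + 887) = 1/((-21 - 17) + 887) = 1/(-38 + 887) = 1/849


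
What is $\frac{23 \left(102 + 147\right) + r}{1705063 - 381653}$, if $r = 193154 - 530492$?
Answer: $- \frac{331611}{1323410} \approx -0.25057$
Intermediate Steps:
$r = -337338$
$\frac{23 \left(102 + 147\right) + r}{1705063 - 381653} = \frac{23 \left(102 + 147\right) - 337338}{1705063 - 381653} = \frac{23 \cdot 249 - 337338}{1323410} = \left(5727 - 337338\right) \frac{1}{1323410} = \left(-331611\right) \frac{1}{1323410} = - \frac{331611}{1323410}$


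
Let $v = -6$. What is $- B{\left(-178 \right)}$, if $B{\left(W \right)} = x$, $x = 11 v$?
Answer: $66$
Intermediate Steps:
$x = -66$ ($x = 11 \left(-6\right) = -66$)
$B{\left(W \right)} = -66$
$- B{\left(-178 \right)} = \left(-1\right) \left(-66\right) = 66$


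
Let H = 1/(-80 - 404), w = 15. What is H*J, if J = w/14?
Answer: -15/6776 ≈ -0.0022137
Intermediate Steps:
H = -1/484 (H = 1/(-484) = -1/484 ≈ -0.0020661)
J = 15/14 ≈ 1.0714
H*J = -1/484*15/14 = -15/6776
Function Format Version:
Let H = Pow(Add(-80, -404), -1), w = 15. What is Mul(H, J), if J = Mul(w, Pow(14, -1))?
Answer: Rational(-15, 6776) ≈ -0.0022137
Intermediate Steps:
H = Rational(-1, 484) (H = Pow(-484, -1) = Rational(-1, 484) ≈ -0.0020661)
J = Rational(15, 14) (J = Mul(15, Pow(14, -1)) = Mul(15, Rational(1, 14)) = Rational(15, 14) ≈ 1.0714)
Mul(H, J) = Mul(Rational(-1, 484), Rational(15, 14)) = Rational(-15, 6776)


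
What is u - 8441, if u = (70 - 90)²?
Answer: -8041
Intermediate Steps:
u = 400 (u = (-20)² = 400)
u - 8441 = 400 - 8441 = -8041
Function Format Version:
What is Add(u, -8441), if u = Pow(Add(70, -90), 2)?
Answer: -8041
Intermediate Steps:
u = 400 (u = Pow(-20, 2) = 400)
Add(u, -8441) = Add(400, -8441) = -8041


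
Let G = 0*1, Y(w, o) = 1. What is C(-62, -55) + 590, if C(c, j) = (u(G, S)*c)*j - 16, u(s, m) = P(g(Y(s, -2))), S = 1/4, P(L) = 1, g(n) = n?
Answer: 3984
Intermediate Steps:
G = 0
S = 1/4 ≈ 0.25000
u(s, m) = 1
C(c, j) = -16 + c*j (C(c, j) = (1*c)*j - 16 = c*j - 16 = -16 + c*j)
C(-62, -55) + 590 = (-16 - 62*(-55)) + 590 = (-16 + 3410) + 590 = 3394 + 590 = 3984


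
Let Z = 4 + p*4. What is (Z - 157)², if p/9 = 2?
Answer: 6561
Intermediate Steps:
p = 18 (p = 9*2 = 18)
Z = 76 (Z = 4 + 18*4 = 4 + 72 = 76)
(Z - 157)² = (76 - 157)² = (-81)² = 6561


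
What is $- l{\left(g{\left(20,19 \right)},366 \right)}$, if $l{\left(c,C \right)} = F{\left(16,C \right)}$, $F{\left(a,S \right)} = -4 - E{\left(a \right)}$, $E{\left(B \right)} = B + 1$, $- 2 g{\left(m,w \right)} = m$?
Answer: $21$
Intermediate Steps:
$g{\left(m,w \right)} = - \frac{m}{2}$
$E{\left(B \right)} = 1 + B$
$F{\left(a,S \right)} = -5 - a$ ($F{\left(a,S \right)} = -4 - \left(1 + a\right) = -5 - a$)
$l{\left(c,C \right)} = -21$ ($l{\left(c,C \right)} = -5 - 16 = -21$)
$- l{\left(g{\left(20,19 \right)},366 \right)} = \left(-1\right) \left(-21\right) = 21$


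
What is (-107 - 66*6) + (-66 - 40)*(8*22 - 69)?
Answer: -11845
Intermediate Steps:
(-107 - 66*6) + (-66 - 40)*(8*22 - 69) = (-107 - 396) - 106*(176 - 69) = -503 - 106*107 = -503 - 11342 = -11845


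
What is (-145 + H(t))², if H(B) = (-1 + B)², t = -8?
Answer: 4096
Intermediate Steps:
(-145 + H(t))² = (-145 + (-1 - 8)²)² = (-145 + (-9)²)² = (-145 + 81)² = (-64)² = 4096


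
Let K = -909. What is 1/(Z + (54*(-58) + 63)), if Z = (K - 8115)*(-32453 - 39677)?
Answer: 1/650898051 ≈ 1.5363e-9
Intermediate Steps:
Z = 650901120 (Z = (-909 - 8115)*(-32453 - 39677) = -9024*(-72130) = 650901120)
1/(Z + (54*(-58) + 63)) = 1/(650901120 + (54*(-58) + 63)) = 1/(650901120 + (-3132 + 63)) = 1/(650901120 - 3069) = 1/650898051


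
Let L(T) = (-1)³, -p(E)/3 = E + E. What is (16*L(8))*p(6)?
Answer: 576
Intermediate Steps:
p(E) = -6*E (p(E) = -3*(E + E) = -6*E)
L(T) = -1
(16*L(8))*p(6) = (16*(-1))*(-6*6) = -16*(-36) = 576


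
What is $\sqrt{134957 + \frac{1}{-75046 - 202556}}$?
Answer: $\frac{\sqrt{10400173800835026}}{277602} \approx 367.36$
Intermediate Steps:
$\sqrt{134957 + \frac{1}{-75046 - 202556}} = \sqrt{134957 + \frac{1}{-277602}} = \sqrt{134957 - \frac{1}{277602}} = \sqrt{\frac{37464333113}{277602}} = \frac{\sqrt{10400173800835026}}{277602}$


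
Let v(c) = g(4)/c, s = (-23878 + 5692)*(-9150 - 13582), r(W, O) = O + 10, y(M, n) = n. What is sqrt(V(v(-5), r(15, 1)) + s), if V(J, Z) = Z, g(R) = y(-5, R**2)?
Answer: sqrt(413404163) ≈ 20332.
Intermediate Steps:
g(R) = R**2
r(W, O) = 10 + O
s = 413404152 (s = -18186*(-22732) = 413404152)
v(c) = 16/c (v(c) = 4**2/c = 16/c)
sqrt(V(v(-5), r(15, 1)) + s) = sqrt((10 + 1) + 413404152) = sqrt(11 + 413404152) = sqrt(413404163)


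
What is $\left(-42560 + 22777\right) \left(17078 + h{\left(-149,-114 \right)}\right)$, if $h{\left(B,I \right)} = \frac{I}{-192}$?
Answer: $- \frac{10811706245}{32} \approx -3.3787 \cdot 10^{8}$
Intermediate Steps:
$h{\left(B,I \right)} = - \frac{I}{192}$ ($h{\left(B,I \right)} = I \left(- \frac{1}{192}\right) = - \frac{I}{192}$)
$\left(-42560 + 22777\right) \left(17078 + h{\left(-149,-114 \right)}\right) = \left(-42560 + 22777\right) \left(17078 - - \frac{19}{32}\right) = - 19783 \left(17078 + \frac{19}{32}\right) = \left(-19783\right) \frac{546515}{32} = - \frac{10811706245}{32}$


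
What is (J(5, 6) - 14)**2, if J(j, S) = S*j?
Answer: 256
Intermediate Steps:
(J(5, 6) - 14)**2 = (6*5 - 14)**2 = (30 - 14)**2 = 16**2 = 256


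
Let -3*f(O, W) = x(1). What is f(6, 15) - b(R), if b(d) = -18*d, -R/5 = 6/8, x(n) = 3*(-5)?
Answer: -125/2 ≈ -62.500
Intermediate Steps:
x(n) = -15
f(O, W) = 5 (f(O, W) = -⅓*(-15) = 5)
R = -15/4 (R = -30/8 = -5*¾ = -15/4 ≈ -3.7500)
f(6, 15) - b(R) = 5 - (-18)*(-15)/4 = 5 - 1*135/2 = 5 - 135/2 = -125/2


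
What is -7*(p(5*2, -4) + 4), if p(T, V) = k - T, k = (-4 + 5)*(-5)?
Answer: 77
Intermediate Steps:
k = -5 (k = 1*(-5) = -5)
p(T, V) = -5 - T
-7*(p(5*2, -4) + 4) = -7*((-5 - 5*2) + 4) = -7*((-5 - 1*10) + 4) = -7*((-5 - 10) + 4) = -7*(-15 + 4) = -7*(-11) = 77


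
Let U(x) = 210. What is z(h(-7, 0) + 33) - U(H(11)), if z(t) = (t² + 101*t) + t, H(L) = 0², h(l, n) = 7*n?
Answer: 4245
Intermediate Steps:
H(L) = 0
z(t) = t² + 102*t
z(h(-7, 0) + 33) - U(H(11)) = (7*0 + 33)*(102 + (7*0 + 33)) - 1*210 = (0 + 33)*(102 + (0 + 33)) - 210 = 33*(102 + 33) - 210 = 33*135 - 210 = 4455 - 210 = 4245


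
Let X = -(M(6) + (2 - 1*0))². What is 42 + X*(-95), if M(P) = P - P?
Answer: 422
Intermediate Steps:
M(P) = 0
X = -4 (X = -(0 + (2 - 1*0))² = -(0 + (2 + 0))² = -(0 + 2)² = -1*2² = -1*4 = -4)
42 + X*(-95) = 42 - 4*(-95) = 42 + 380 = 422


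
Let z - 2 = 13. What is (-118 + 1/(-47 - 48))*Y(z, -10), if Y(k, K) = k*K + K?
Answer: 358752/19 ≈ 18882.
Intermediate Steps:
z = 15 (z = 2 + 13 = 15)
Y(k, K) = K + K*k (Y(k, K) = K*k + K = K + K*k)
(-118 + 1/(-47 - 48))*Y(z, -10) = (-118 + 1/(-47 - 48))*(-10*(1 + 15)) = (-118 + 1/(-95))*(-10*16) = (-118 - 1/95)*(-160) = -11211/95*(-160) = 358752/19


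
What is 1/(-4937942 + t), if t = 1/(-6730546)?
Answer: -6730546/33235045776333 ≈ -2.0251e-7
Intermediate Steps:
t = -1/6730546 ≈ -1.4858e-7
1/(-4937942 + t) = 1/(-4937942 - 1/6730546) = 1/(-33235045776333/6730546) = -6730546/33235045776333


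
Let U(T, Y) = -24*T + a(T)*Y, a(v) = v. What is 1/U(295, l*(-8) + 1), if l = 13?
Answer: -1/37465 ≈ -2.6692e-5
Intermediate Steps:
U(T, Y) = -24*T + T*Y
1/U(295, l*(-8) + 1) = 1/(295*(-24 + (13*(-8) + 1))) = 1/(295*(-24 + (-104 + 1))) = 1/(295*(-24 - 103)) = 1/(295*(-127)) = 1/(-37465) = -1/37465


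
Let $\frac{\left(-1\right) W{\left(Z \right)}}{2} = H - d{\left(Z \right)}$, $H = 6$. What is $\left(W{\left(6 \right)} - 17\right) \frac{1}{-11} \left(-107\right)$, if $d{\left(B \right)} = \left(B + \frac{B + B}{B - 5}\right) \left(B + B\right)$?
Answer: $\frac{43121}{11} \approx 3920.1$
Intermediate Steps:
$d{\left(B \right)} = 2 B \left(B + \frac{2 B}{-5 + B}\right)$ ($d{\left(B \right)} = \left(B + \frac{2 B}{-5 + B}\right) 2 B = 2 B \left(B + \frac{2 B}{-5 + B}\right)$)
$W{\left(Z \right)} = -12 + \frac{4 Z^{2} \left(-3 + Z\right)}{-5 + Z}$ ($W{\left(Z \right)} = - 2 \left(6 - \frac{2 Z^{2} \left(-3 + Z\right)}{-5 + Z}\right) = -12 + \frac{4 Z^{2} \left(-3 + Z\right)}{-5 + Z}$)
$\left(W{\left(6 \right)} - 17\right) \frac{1}{-11} \left(-107\right) = \left(\frac{4 \left(15 - 18 + 6^{2} \left(-3 + 6\right)\right)}{-5 + 6} - 17\right) \frac{1}{-11} \left(-107\right) = \left(\frac{4 \left(15 - 18 + 36 \cdot 3\right)}{1} - 17\right) \left(\left(- \frac{1}{11}\right) \left(-107\right)\right) = \left(4 \cdot 1 \left(15 - 18 + 108\right) - 17\right) \frac{107}{11} = \left(4 \cdot 1 \cdot 105 - 17\right) \frac{107}{11} = \left(420 - 17\right) \frac{107}{11} = 403 \cdot \frac{107}{11} = \frac{43121}{11}$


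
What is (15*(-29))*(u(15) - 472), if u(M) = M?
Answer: 198795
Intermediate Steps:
(15*(-29))*(u(15) - 472) = (15*(-29))*(15 - 472) = -435*(-457) = 198795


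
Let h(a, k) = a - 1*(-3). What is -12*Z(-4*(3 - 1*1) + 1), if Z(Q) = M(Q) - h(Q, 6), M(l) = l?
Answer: 36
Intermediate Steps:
h(a, k) = 3 + a (h(a, k) = a + 3 = 3 + a)
Z(Q) = -3 (Z(Q) = Q - (3 + Q) = Q + (-3 - Q) = -3)
-12*Z(-4*(3 - 1*1) + 1) = -12*(-3) = 36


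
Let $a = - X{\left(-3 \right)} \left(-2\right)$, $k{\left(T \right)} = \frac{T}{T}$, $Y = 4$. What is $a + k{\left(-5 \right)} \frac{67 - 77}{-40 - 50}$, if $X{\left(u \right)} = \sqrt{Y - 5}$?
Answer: $\frac{1}{9} + 2 i \approx 0.11111 + 2.0 i$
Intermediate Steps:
$X{\left(u \right)} = i$ ($X{\left(u \right)} = \sqrt{4 - 5} = \sqrt{-1} = i$)
$k{\left(T \right)} = 1$
$a = 2 i$ ($a = - i \left(-2\right) = 2 i \approx 2.0 i$)
$a + k{\left(-5 \right)} \frac{67 - 77}{-40 - 50} = 2 i + 1 \frac{67 - 77}{-40 - 50} = 2 i + 1 \left(- \frac{10}{-90}\right) = 2 i + 1 \left(\left(-10\right) \left(- \frac{1}{90}\right)\right) = 2 i + 1 \cdot \frac{1}{9} = 2 i + \frac{1}{9} = \frac{1}{9} + 2 i$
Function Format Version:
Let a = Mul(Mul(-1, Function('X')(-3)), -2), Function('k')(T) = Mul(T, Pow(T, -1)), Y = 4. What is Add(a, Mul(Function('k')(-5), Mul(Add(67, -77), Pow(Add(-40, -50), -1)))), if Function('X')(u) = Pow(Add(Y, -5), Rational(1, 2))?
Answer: Add(Rational(1, 9), Mul(2, I)) ≈ Add(0.11111, Mul(2.0000, I))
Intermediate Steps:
Function('X')(u) = I (Function('X')(u) = Pow(Add(4, -5), Rational(1, 2)) = Pow(-1, Rational(1, 2)) = I)
Function('k')(T) = 1
a = Mul(2, I) (a = Mul(Mul(-1, I), -2) = Mul(2, I) ≈ Mul(2.0000, I))
Add(a, Mul(Function('k')(-5), Mul(Add(67, -77), Pow(Add(-40, -50), -1)))) = Add(Mul(2, I), Mul(1, Mul(Add(67, -77), Pow(Add(-40, -50), -1)))) = Add(Mul(2, I), Mul(1, Mul(-10, Pow(-90, -1)))) = Add(Mul(2, I), Mul(1, Mul(-10, Rational(-1, 90)))) = Add(Mul(2, I), Mul(1, Rational(1, 9))) = Add(Mul(2, I), Rational(1, 9)) = Add(Rational(1, 9), Mul(2, I))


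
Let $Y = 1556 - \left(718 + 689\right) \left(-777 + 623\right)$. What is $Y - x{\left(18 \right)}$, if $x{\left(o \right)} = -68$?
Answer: $218302$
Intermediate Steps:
$Y = 218234$ ($Y = 1556 - 1407 \left(-154\right) = 1556 - -216678 = 1556 + 216678 = 218234$)
$Y - x{\left(18 \right)} = 218234 - -68 = 218234 + 68 = 218302$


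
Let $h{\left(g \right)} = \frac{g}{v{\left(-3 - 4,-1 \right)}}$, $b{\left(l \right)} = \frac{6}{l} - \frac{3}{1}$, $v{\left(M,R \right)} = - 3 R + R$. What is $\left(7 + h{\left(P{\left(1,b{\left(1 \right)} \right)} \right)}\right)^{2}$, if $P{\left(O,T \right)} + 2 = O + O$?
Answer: $49$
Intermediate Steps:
$v{\left(M,R \right)} = - 2 R$
$b{\left(l \right)} = -3 + \frac{6}{l}$ ($b{\left(l \right)} = \frac{6}{l} - 3 = -3 + \frac{6}{l}$)
$P{\left(O,T \right)} = -2 + 2 O$ ($P{\left(O,T \right)} = -2 + \left(O + O\right) = -2 + 2 O$)
$h{\left(g \right)} = \frac{g}{2}$ ($h{\left(g \right)} = \frac{g}{\left(-2\right) \left(-1\right)} = \frac{g}{2}$)
$\left(7 + h{\left(P{\left(1,b{\left(1 \right)} \right)} \right)}\right)^{2} = \left(7 + \frac{-2 + 2 \cdot 1}{2}\right)^{2} = \left(7 + \frac{-2 + 2}{2}\right)^{2} = \left(7 + \frac{1}{2} \cdot 0\right)^{2} = \left(7 + 0\right)^{2} = 7^{2} = 49$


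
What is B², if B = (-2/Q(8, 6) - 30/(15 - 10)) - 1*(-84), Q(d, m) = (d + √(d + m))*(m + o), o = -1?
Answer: 94906578/15625 + 19484*√14/15625 ≈ 6078.7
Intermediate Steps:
Q(d, m) = (-1 + m)*(d + √(d + m)) (Q(d, m) = (d + √(d + m))*(m - 1) = (d + √(d + m))*(-1 + m) = (-1 + m)*(d + √(d + m)))
B = 78 - 2/(40 + 5*√14) (B = (-2/(-1*8 - √(8 + 6) + 8*6 + 6*√(8 + 6)) - 30/(15 - 10)) - 1*(-84) = (-2/(-8 - √14 + 48 + 6*√14) - 30/5) + 84 = (-2/(40 + 5*√14) - 30*⅕) + 84 = (-2/(40 + 5*√14) - 6) + 84 = (-6 - 2/(40 + 5*√14)) + 84 = 78 - 2/(40 + 5*√14) ≈ 77.966)
B² = (9742/125 + √14/125)²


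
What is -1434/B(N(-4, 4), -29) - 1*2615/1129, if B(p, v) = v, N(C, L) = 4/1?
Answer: 1543151/32741 ≈ 47.132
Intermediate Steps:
N(C, L) = 4 (N(C, L) = 4*1 = 4)
-1434/B(N(-4, 4), -29) - 1*2615/1129 = -1434/(-29) - 1*2615/1129 = -1434*(-1/29) - 2615*1/1129 = 1434/29 - 2615/1129 = 1543151/32741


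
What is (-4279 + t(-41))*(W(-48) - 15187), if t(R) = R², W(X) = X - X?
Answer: 39455826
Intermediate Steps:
W(X) = 0
(-4279 + t(-41))*(W(-48) - 15187) = (-4279 + (-41)²)*(0 - 15187) = (-4279 + 1681)*(-15187) = -2598*(-15187) = 39455826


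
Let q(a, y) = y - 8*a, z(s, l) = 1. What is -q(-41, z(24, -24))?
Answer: -329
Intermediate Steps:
-q(-41, z(24, -24)) = -(1 - 8*(-41)) = -(1 + 328) = -1*329 = -329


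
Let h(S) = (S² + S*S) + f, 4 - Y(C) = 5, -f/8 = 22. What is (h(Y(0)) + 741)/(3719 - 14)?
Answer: 189/1235 ≈ 0.15304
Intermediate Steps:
f = -176 (f = -8*22 = -176)
Y(C) = -1 (Y(C) = 4 - 1*5 = 4 - 5 = -1)
h(S) = -176 + 2*S² (h(S) = (S² + S*S) - 176 = (S² + S²) - 176 = 2*S² - 176 = -176 + 2*S²)
(h(Y(0)) + 741)/(3719 - 14) = ((-176 + 2*(-1)²) + 741)/(3719 - 14) = ((-176 + 2*1) + 741)/3705 = ((-176 + 2) + 741)*(1/3705) = (-174 + 741)*(1/3705) = 567*(1/3705) = 189/1235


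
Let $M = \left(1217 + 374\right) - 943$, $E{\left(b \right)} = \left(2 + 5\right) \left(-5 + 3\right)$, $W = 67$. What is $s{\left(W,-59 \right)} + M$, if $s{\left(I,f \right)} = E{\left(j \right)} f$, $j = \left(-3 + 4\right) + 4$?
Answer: $1474$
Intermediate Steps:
$j = 5$ ($j = 1 + 4 = 5$)
$E{\left(b \right)} = -14$ ($E{\left(b \right)} = 7 \left(-2\right) = -14$)
$M = 648$ ($M = 1591 - 943 = 648$)
$s{\left(I,f \right)} = - 14 f$
$s{\left(W,-59 \right)} + M = \left(-14\right) \left(-59\right) + 648 = 826 + 648 = 1474$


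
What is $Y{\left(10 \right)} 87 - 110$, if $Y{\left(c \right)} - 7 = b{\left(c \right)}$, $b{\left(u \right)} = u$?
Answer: $1369$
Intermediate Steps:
$Y{\left(c \right)} = 7 + c$
$Y{\left(10 \right)} 87 - 110 = \left(7 + 10\right) 87 - 110 = 17 \cdot 87 - 110 = 1479 - 110 = 1369$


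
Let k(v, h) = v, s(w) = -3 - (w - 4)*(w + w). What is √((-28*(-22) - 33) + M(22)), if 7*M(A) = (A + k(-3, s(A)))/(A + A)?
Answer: √13827891/154 ≈ 24.147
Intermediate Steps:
s(w) = -3 - 2*w*(-4 + w) (s(w) = -3 - (-4 + w)*2*w = -3 - 2*w*(-4 + w))
M(A) = (-3 + A)/(14*A) (M(A) = ((A - 3)/(A + A))/7 = ((-3 + A)/((2*A)))/7 = ((-3 + A)*(1/(2*A)))/7 = ((-3 + A)/(2*A))/7 = (-3 + A)/(14*A))
√((-28*(-22) - 33) + M(22)) = √((-28*(-22) - 33) + (1/14)*(-3 + 22)/22) = √((616 - 33) + (1/14)*(1/22)*19) = √(583 + 19/308) = √(179583/308) = √13827891/154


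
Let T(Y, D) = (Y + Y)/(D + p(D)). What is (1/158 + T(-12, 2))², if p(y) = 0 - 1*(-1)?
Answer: 1595169/24964 ≈ 63.899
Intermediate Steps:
p(y) = 1 (p(y) = 0 + 1 = 1)
T(Y, D) = 2*Y/(1 + D) (T(Y, D) = (Y + Y)/(D + 1) = (2*Y)/(1 + D) = 2*Y/(1 + D))
(1/158 + T(-12, 2))² = (1/158 + 2*(-12)/(1 + 2))² = (1/158 + 2*(-12)/3)² = (1/158 + 2*(-12)*(⅓))² = (1/158 - 8)² = (-1263/158)² = 1595169/24964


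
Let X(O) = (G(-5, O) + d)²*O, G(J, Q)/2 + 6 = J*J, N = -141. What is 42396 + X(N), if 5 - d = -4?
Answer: -269073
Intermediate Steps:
G(J, Q) = -12 + 2*J² (G(J, Q) = -12 + 2*(J*J) = -12 + 2*J²)
d = 9 (d = 5 - 1*(-4) = 5 + 4 = 9)
X(O) = 2209*O (X(O) = ((-12 + 2*(-5)²) + 9)²*O = ((-12 + 2*25) + 9)²*O = ((-12 + 50) + 9)²*O = (38 + 9)²*O = 47²*O = 2209*O)
42396 + X(N) = 42396 + 2209*(-141) = 42396 - 311469 = -269073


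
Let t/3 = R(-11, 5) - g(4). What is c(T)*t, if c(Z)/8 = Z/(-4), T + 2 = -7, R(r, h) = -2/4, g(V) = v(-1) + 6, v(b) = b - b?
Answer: -351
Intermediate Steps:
v(b) = 0
g(V) = 6 (g(V) = 0 + 6 = 6)
R(r, h) = -1/2 (R(r, h) = -2*1/4 = -1/2)
T = -9 (T = -2 - 7 = -9)
c(Z) = -2*Z (c(Z) = 8*(Z/(-4)) = 8*(Z*(-1/4)) = 8*(-Z/4) = -2*Z)
t = -39/2 (t = 3*(-1/2 - 1*6) = 3*(-1/2 - 6) = 3*(-13/2) = -39/2 ≈ -19.500)
c(T)*t = -2*(-9)*(-39/2) = 18*(-39/2) = -351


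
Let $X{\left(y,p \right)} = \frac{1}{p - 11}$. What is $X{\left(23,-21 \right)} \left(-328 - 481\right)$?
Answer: $\frac{809}{32} \approx 25.281$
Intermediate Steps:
$X{\left(y,p \right)} = \frac{1}{-11 + p}$
$X{\left(23,-21 \right)} \left(-328 - 481\right) = \frac{-328 - 481}{-11 - 21} = \frac{1}{-32} \left(-809\right) = \left(- \frac{1}{32}\right) \left(-809\right) = \frac{809}{32}$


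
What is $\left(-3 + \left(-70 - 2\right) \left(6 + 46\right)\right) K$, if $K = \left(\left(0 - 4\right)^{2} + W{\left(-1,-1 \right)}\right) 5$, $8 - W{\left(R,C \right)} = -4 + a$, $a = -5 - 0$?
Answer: $-618255$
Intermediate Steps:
$a = -5$ ($a = -5 + 0 = -5$)
$W{\left(R,C \right)} = 17$ ($W{\left(R,C \right)} = 8 - \left(-4 - 5\right) = 8 - -9 = 8 + 9 = 17$)
$K = 165$ ($K = \left(\left(0 - 4\right)^{2} + 17\right) 5 = \left(\left(-4\right)^{2} + 17\right) 5 = \left(16 + 17\right) 5 = 33 \cdot 5 = 165$)
$\left(-3 + \left(-70 - 2\right) \left(6 + 46\right)\right) K = \left(-3 + \left(-70 - 2\right) \left(6 + 46\right)\right) 165 = \left(-3 - 3744\right) 165 = \left(-3747\right) 165 = -618255$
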